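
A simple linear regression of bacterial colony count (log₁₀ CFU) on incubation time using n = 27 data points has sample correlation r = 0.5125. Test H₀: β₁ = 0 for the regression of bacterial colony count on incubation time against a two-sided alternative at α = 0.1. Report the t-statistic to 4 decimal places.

t = 2.9842

t = r·√(n − 2)/√(1 − r²) = 0.5125·√25/√0.737344 = 2.9842.
df = n − 2 = 25.
Two-sided p ≈ 0.0063, which is < 0.1, so reject H₀.
There is evidence of a linear association between incubation time and bacterial colony count.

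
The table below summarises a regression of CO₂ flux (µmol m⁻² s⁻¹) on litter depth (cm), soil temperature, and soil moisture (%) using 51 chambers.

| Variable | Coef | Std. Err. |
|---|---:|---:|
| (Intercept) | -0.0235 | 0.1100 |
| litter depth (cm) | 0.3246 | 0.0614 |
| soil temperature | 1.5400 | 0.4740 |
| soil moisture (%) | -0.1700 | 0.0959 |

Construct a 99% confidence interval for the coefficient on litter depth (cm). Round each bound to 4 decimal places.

Read off: b = 0.3246, SE = 0.0614 for litter depth (cm).
df = n − k − 1 = 51 − 3 − 1 = 47.
t* = t_{0.005, 47} = 2.684556.
Margin = t* × SE = 2.684556 × 0.0614 = 0.164832.
CI: 0.3246 ± 0.164832 → (0.1598, 0.4894).

(0.1598, 0.4894)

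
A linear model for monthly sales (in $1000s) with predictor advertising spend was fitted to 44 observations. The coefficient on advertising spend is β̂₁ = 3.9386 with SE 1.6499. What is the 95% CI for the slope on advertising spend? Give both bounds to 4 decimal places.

df = n − 2 = 44 − 2 = 42.
t* = t_{0.025, 42} = 2.018082.
Margin = t* × SE = 2.018082 × 1.6499 = 3.329633.
CI: 3.9386 ± 3.329633 → (0.6090, 7.2682).
With 95% confidence, each one-unit increase in advertising spend is associated with a change of between 0.6090 and 7.2682 $1000s in monthly sales.

(0.6090, 7.2682)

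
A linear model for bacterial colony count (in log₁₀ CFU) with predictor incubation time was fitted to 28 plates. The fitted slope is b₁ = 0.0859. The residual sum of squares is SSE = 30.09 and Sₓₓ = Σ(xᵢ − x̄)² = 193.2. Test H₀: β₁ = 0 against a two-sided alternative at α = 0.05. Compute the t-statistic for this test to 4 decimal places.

MSE = SSE/(n − 2) = 30.09/26 = 1.15731.
SE(b₁) = √(MSE/Sₓₓ) = √(1.15731/193.2) = 0.0773964.
t = 0.0859 / 0.0773964 = 1.1099.
df = n − 2 = 26.
Two-sided p ≈ 0.2772, which is ≥ 0.05, so fail to reject H₀.
The data do not give significant evidence of an association between incubation time and bacterial colony count.

t = 1.1099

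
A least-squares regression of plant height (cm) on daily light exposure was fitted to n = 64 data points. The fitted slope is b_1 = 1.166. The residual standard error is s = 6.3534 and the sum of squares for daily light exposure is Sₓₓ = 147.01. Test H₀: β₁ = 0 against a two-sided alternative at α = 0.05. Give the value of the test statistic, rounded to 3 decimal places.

SE(b_1) = s/√Sₓₓ = 6.3534/√147.01 = 0.524002.
t = 1.166 / 0.524002 = 2.225.
df = n − 2 = 62.
Two-sided p ≈ 0.0297, which is < 0.05, so reject H₀.
There is evidence that daily light exposure is associated with plant height.

t = 2.225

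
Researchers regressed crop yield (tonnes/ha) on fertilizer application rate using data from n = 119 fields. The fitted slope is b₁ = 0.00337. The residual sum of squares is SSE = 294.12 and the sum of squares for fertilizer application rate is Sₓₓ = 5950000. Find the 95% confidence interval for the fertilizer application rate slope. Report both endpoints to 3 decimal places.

(0.002, 0.005)

MSE = SSE/(n − 2) = 294.12/117 = 2.51385.
SE(b₁) = √(MSE/Sₓₓ) = √(2.51385/5950000) = 0.000649996.
df = n − 2 = 117.
t* = t_{0.025, 117} = 1.980448.
Margin = t* × SE = 1.980448 × 0.000649996 = 0.00129.
CI: 0.00337 ± 0.00129 → (0.002, 0.005).
With 95% confidence, each one-unit increase in fertilizer application rate is associated with a change of between 0.002 and 0.005 tonnes/ha in crop yield.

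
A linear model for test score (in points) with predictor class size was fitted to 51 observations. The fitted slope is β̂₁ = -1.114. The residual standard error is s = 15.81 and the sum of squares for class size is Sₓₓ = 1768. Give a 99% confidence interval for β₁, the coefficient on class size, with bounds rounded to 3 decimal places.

SE(β̂₁) = s/√Sₓₓ = 15.81/√1768 = 0.376003.
df = n − 2 = 49.
t* = t_{0.005, 49} = 2.679952.
Margin = t* × SE = 2.679952 × 0.376003 = 1.00767.
CI: -1.114 ± 1.00767 → (-2.122, -0.106).
With 99% confidence, each one-unit increase in class size is associated with a change of between -2.122 and -0.106 points in test score.

(-2.122, -0.106)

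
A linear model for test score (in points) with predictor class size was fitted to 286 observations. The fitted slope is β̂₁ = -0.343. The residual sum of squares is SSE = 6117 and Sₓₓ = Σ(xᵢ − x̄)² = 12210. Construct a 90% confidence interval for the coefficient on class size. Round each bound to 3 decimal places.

MSE = SSE/(n − 2) = 6117/284 = 21.5387.
SE(β̂₁) = √(MSE/Sₓₓ) = √(21.5387/12210) = 0.0420003.
df = n − 2 = 284.
t* = t_{0.05, 284} = 1.650237.
Margin = t* × SE = 1.650237 × 0.0420003 = 0.06931.
CI: -0.343 ± 0.06931 → (-0.412, -0.274).
With 90% confidence, each one-unit increase in class size is associated with a change of between -0.412 and -0.274 points in test score.

(-0.412, -0.274)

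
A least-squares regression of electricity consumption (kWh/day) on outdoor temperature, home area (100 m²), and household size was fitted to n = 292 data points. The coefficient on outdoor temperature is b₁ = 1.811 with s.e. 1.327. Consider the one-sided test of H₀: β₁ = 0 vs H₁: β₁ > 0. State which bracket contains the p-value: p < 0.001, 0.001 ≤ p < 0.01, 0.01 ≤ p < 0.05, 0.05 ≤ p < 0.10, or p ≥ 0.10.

t = 1.811 / 1.327 = 1.365.
df = n − k − 1 = 292 − 3 − 1 = 288.
One-sided p = P(T_{288} > t) ≈ 0.0867.
So 0.05 ≤ p < 0.10.

0.05 ≤ p < 0.10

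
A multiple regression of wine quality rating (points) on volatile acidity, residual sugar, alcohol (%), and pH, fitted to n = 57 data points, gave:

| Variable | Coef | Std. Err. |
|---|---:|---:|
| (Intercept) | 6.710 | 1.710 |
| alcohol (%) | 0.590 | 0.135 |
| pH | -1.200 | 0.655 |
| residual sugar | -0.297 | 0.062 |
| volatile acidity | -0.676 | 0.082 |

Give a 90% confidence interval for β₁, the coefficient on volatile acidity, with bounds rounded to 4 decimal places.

Read off: b = -0.676, SE = 0.082 for volatile acidity.
df = n − k − 1 = 57 − 4 − 1 = 52.
t* = t_{0.05, 52} = 1.674689.
Margin = t* × SE = 1.674689 × 0.082 = 0.137325.
CI: -0.676 ± 0.137325 → (-0.8133, -0.5387).

(-0.8133, -0.5387)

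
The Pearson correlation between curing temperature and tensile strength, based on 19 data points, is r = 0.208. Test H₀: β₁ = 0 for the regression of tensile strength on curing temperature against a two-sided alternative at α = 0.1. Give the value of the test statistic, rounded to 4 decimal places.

t = 0.8768

t = r·√(n − 2)/√(1 − r²) = 0.208·√17/√0.956736 = 0.8768.
df = n − 2 = 17.
Two-sided p ≈ 0.3928, which is ≥ 0.1, so fail to reject H₀.
The data do not give significant evidence of a linear association between curing temperature and tensile strength.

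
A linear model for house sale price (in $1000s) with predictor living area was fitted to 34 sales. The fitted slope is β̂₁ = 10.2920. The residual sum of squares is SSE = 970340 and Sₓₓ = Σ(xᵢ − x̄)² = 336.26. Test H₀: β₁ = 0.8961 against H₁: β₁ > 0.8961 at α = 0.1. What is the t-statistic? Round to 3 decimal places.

MSE = SSE/(n − 2) = 970340/32 = 30323.1.
SE(β̂₁) = √(MSE/Sₓₓ) = √(30323.1/336.26) = 9.49619.
t = (10.2920 − 0.8961) / 9.49619 = 0.989.
df = n − 2 = 32.
One-sided p ≈ 0.1649, which is ≥ 0.1, so fail to reject H₀.
The data do not give significant evidence that the true slope on living area exceeds 0.8961 $1000s per unit.

t = 0.989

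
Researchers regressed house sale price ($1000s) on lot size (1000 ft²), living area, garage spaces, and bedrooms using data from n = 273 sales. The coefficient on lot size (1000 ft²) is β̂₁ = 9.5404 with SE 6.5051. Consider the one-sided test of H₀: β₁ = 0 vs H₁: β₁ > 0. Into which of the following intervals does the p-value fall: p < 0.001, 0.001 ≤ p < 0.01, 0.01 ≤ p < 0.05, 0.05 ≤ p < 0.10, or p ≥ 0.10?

t = 9.5404 / 6.5051 = 1.467.
df = n − k − 1 = 273 − 4 − 1 = 268.
One-sided p = P(T_{268} > t) ≈ 0.0718.
So 0.05 ≤ p < 0.10.

0.05 ≤ p < 0.10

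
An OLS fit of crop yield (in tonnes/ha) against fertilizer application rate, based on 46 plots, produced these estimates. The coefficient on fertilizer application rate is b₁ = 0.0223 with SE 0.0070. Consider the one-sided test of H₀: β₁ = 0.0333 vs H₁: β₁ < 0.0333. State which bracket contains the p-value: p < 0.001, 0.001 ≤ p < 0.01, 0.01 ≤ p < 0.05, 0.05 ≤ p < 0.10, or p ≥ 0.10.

t = (0.0223 − 0.0333) / 0.0070 = -1.571.
df = n − 2 = 46 − 2 = 44.
One-sided p = P(T_{44} < t) ≈ 0.0616.
So 0.05 ≤ p < 0.10.

0.05 ≤ p < 0.10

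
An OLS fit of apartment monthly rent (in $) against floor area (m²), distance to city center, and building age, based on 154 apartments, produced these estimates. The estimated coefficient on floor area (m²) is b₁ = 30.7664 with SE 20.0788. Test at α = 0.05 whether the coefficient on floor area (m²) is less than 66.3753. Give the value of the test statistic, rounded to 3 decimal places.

t = -1.773

H₀: β₁ = 66.3753 vs H₁: β₁ < 66.3753.
t = (b₁ − β₁⁰)/SE = (30.7664 − 66.3753) / 20.0788 = -1.773.
df = n − k − 1 = 154 − 3 − 1 = 150.
One-sided p ≈ 0.0391, which is < 0.05, so reject H₀.
There is evidence that the true slope on floor area (m²) is below 66.3753 $ per unit, holding the other predictors fixed.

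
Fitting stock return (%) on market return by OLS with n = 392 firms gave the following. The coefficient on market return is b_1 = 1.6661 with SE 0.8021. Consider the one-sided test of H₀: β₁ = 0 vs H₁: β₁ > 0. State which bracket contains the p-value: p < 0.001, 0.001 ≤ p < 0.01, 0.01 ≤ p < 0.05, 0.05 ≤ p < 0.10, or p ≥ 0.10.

t = 1.6661 / 0.8021 = 2.077.
df = n − 2 = 392 − 2 = 390.
One-sided p = P(T_{390} > t) ≈ 0.0192.
So 0.01 ≤ p < 0.05.

0.01 ≤ p < 0.05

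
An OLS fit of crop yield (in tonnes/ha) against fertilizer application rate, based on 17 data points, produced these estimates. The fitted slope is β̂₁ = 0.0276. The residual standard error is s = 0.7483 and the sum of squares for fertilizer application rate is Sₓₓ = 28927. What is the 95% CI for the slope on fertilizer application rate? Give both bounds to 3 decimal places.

(0.018, 0.037)

SE(β̂₁) = s/√Sₓₓ = 0.7483/√28927 = 0.00439971.
df = n − 2 = 15.
t* = t_{0.025, 15} = 2.13145.
Margin = t* × SE = 2.13145 × 0.00439971 = 0.00938.
CI: 0.0276 ± 0.00938 → (0.018, 0.037).
With 95% confidence, each one-unit increase in fertilizer application rate is associated with a change of between 0.018 and 0.037 tonnes/ha in crop yield.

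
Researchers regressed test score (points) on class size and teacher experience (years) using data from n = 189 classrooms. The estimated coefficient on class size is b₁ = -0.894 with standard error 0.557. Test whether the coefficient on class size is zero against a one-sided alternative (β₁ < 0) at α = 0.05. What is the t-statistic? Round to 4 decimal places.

H₀: β₁ = 0 vs H₁: β₁ < 0.
t = (b₁ − β₁⁰)/SE = -0.894 / 0.557 = -1.6050.
df = n − k − 1 = 189 − 2 − 1 = 186.
One-sided p ≈ 0.0551, which is ≥ 0.05, so fail to reject H₀.
The data do not give significant evidence that the true slope on class size is negative, holding the other predictors fixed.

t = -1.6050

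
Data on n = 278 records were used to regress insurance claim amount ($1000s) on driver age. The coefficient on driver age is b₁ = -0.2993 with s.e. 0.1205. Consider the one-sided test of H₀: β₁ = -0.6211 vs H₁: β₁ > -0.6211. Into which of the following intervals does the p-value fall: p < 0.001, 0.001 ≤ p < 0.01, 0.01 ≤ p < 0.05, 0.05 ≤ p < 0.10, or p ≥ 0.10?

t = (-0.2993 − (-0.6211)) / 0.1205 = 2.671.
df = n − 2 = 278 − 2 = 276.
One-sided p = P(T_{276} > t) ≈ 0.0040.
So 0.001 ≤ p < 0.01.

0.001 ≤ p < 0.01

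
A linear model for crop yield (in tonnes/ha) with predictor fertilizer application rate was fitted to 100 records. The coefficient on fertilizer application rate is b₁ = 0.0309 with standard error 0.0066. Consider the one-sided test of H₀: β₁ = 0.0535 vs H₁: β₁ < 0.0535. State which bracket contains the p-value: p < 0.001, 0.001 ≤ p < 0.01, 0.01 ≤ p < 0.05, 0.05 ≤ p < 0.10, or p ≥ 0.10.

p < 0.001

t = (0.0309 − 0.0535) / 0.0066 = -3.424.
df = n − 2 = 100 − 2 = 98.
One-sided p = P(T_{98} < t) ≈ 0.0005.
So p < 0.001.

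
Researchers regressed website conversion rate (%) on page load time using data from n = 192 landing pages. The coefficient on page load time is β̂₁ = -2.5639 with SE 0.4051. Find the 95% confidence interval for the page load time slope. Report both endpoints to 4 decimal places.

df = n − 2 = 192 − 2 = 190.
t* = t_{0.025, 190} = 1.972528.
Margin = t* × SE = 1.972528 × 0.4051 = 0.799071.
CI: -2.5639 ± 0.799071 → (-3.3630, -1.7648).
With 95% confidence, each one-unit increase in page load time is associated with a change of between -3.3630 and -1.7648 % in website conversion rate.

(-3.3630, -1.7648)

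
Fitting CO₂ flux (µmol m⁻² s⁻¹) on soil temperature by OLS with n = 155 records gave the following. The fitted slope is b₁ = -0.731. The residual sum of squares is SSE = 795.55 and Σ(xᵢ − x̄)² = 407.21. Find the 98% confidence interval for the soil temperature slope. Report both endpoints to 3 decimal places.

(-0.997, -0.465)

MSE = SSE/(n − 2) = 795.55/153 = 5.19967.
SE(b₁) = √(MSE/Sₓₓ) = √(5.19967/407.21) = 0.113.
df = n − 2 = 153.
t* = t_{0.01, 153} = 2.350967.
Margin = t* × SE = 2.350967 × 0.113 = 0.26566.
CI: -0.731 ± 0.26566 → (-0.997, -0.465).
With 98% confidence, each one-unit increase in soil temperature is associated with a change of between -0.997 and -0.465 µmol m⁻² s⁻¹ in CO₂ flux.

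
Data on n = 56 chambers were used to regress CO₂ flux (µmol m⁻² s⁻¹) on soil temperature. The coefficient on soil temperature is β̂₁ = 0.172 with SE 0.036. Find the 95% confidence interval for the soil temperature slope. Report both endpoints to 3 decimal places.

(0.100, 0.244)

df = n − 2 = 56 − 2 = 54.
t* = t_{0.025, 54} = 2.004879.
Margin = t* × SE = 2.004879 × 0.036 = 0.07218.
CI: 0.172 ± 0.07218 → (0.100, 0.244).
With 95% confidence, each one-unit increase in soil temperature is associated with a change of between 0.100 and 0.244 µmol m⁻² s⁻¹ in CO₂ flux.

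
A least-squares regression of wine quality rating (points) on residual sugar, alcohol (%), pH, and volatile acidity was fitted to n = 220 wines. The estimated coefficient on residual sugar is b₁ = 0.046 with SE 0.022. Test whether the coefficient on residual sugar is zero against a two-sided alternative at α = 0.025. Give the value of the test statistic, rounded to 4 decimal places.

H₀: β₁ = 0 vs H₁: β₁ ≠ 0.
t = (b₁ − β₁⁰)/SE = 0.046 / 0.022 = 2.0909.
df = n − k − 1 = 220 − 4 − 1 = 215.
Two-sided p ≈ 0.0377, which is ≥ 0.025, so fail to reject H₀.
The data do not give significant evidence of an association between residual sugar and wine quality rating, after adjusting for the other predictors.

t = 2.0909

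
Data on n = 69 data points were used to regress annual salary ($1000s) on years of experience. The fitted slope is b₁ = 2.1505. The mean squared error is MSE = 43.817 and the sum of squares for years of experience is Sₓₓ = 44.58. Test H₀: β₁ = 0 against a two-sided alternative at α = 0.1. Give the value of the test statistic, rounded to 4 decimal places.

SE(b₁) = √(MSE/Sₓₓ) = √(43.817/44.58) = 0.991405.
t = 2.1505 / 0.991405 = 2.1691.
df = n − 2 = 67.
Two-sided p ≈ 0.0336, which is < 0.1, so reject H₀.
There is evidence that years of experience is associated with annual salary.

t = 2.1691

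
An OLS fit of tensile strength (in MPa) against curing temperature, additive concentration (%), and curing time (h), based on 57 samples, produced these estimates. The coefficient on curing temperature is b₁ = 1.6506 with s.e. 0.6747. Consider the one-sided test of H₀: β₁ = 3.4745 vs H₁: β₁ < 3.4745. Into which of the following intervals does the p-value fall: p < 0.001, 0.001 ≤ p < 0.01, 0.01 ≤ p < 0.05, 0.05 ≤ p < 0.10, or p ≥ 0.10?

t = (1.6506 − 3.4745) / 0.6747 = -2.703.
df = n − k − 1 = 57 − 3 − 1 = 53.
One-sided p = P(T_{53} < t) ≈ 0.0046.
So 0.001 ≤ p < 0.01.

0.001 ≤ p < 0.01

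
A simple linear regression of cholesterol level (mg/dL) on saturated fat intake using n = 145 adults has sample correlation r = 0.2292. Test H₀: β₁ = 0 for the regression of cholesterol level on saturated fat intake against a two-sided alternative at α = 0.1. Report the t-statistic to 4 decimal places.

t = 2.8158

t = r·√(n − 2)/√(1 − r²) = 0.2292·√143/√0.947467 = 2.8158.
df = n − 2 = 143.
Two-sided p ≈ 0.0056, which is < 0.1, so reject H₀.
There is evidence of a linear association between saturated fat intake and cholesterol level.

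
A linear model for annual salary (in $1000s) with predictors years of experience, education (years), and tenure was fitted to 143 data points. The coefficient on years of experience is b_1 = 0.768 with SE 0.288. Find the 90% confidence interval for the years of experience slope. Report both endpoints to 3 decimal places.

df = n − k − 1 = 143 − 3 − 1 = 139.
t* = t_{0.05, 139} = 1.65589.
Margin = t* × SE = 1.65589 × 0.288 = 0.47690.
CI: 0.768 ± 0.47690 → (0.291, 1.245).
With 90% confidence, each one-unit increase in years of experience is associated with a change of between 0.291 and 1.245 $1000s in annual salary, holding the other predictors fixed.

(0.291, 1.245)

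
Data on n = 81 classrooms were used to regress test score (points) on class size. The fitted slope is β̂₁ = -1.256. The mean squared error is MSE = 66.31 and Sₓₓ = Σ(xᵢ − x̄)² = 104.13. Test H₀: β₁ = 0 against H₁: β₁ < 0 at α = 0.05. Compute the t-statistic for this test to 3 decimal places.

t = -1.574

SE(β̂₁) = √(MSE/Sₓₓ) = √(66.31/104.13) = 0.797998.
t = -1.256 / 0.797998 = -1.574.
df = n − 2 = 79.
One-sided p ≈ 0.0597, which is ≥ 0.05, so fail to reject H₀.
The data do not give significant evidence that the true slope on class size is negative.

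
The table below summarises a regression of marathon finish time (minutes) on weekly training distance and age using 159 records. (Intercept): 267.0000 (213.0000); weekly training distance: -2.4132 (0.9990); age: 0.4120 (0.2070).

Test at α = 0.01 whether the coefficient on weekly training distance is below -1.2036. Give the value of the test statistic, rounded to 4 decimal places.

Read off: b = -2.4132, SE = 0.9990 for weekly training distance.
H₀: β₁ = -1.2036 vs H₁: β₁ < -1.2036.
t = (-2.4132 − (-1.2036)) / 0.9990 = -1.2108.
df = n − k − 1 = 159 − 2 − 1 = 156.
One-sided p ≈ 0.1139, which is ≥ 0.01, so fail to reject H₀.
The data do not give significant evidence that the true slope on weekly training distance is below -1.2036 minutes per unit, holding the other predictors fixed.

t = -1.2108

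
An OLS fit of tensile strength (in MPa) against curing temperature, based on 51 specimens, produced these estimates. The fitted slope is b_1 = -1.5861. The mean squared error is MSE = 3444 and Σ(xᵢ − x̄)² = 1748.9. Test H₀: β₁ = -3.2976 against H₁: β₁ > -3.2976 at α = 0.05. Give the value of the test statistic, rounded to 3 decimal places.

t = 1.220

SE(b_1) = √(MSE/Sₓₓ) = √(3444/1748.9) = 1.4033.
t = (-1.5861 − (-3.2976)) / 1.4033 = 1.220.
df = n − 2 = 49.
One-sided p ≈ 0.1142, which is ≥ 0.05, so fail to reject H₀.
The data do not give significant evidence that the true slope on curing temperature exceeds -3.2976 MPa per unit.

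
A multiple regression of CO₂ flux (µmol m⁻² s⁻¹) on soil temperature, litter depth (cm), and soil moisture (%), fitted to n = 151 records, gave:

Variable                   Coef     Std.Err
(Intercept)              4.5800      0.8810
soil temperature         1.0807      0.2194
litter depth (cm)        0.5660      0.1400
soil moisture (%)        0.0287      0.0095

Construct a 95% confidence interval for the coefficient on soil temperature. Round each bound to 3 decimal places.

(0.647, 1.514)

Read off: b = 1.0807, SE = 0.2194 for soil temperature.
df = n − k − 1 = 151 − 3 − 1 = 147.
t* = t_{0.025, 147} = 1.976233.
Margin = t* × SE = 1.976233 × 0.2194 = 0.43359.
CI: 1.0807 ± 0.43359 → (0.647, 1.514).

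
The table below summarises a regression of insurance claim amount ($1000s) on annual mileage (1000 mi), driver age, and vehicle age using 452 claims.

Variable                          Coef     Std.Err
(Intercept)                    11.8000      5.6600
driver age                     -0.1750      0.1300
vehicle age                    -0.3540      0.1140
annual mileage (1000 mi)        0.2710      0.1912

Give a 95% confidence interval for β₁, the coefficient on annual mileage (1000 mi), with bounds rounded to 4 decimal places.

Read off: b = 0.2710, SE = 0.1912 for annual mileage (1000 mi).
df = n − k − 1 = 452 − 3 − 1 = 448.
t* = t_{0.025, 448} = 1.965273.
Margin = t* × SE = 1.965273 × 0.1912 = 0.375760.
CI: 0.2710 ± 0.375760 → (-0.1048, 0.6468).

(-0.1048, 0.6468)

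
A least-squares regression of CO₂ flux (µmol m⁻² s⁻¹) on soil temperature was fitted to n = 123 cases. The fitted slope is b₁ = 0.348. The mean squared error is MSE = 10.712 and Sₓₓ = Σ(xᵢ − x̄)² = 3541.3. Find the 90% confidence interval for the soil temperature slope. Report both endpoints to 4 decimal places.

SE(b₁) = √(MSE/Sₓₓ) = √(10.712/3541.3) = 0.0549989.
df = n − 2 = 121.
t* = t_{0.05, 121} = 1.657544.
Margin = t* × SE = 1.657544 × 0.0549989 = 0.091163.
CI: 0.348 ± 0.091163 → (0.2568, 0.4392).
With 90% confidence, each one-unit increase in soil temperature is associated with a change of between 0.2568 and 0.4392 µmol m⁻² s⁻¹ in CO₂ flux.

(0.2568, 0.4392)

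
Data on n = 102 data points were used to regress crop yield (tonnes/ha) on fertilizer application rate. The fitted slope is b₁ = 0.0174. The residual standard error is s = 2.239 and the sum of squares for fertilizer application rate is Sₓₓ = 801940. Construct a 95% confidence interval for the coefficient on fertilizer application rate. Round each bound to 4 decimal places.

SE(b₁) = s/√Sₓₓ = 2.239/√801940 = 0.00250025.
df = n − 2 = 100.
t* = t_{0.025, 100} = 1.983972.
Margin = t* × SE = 1.983972 × 0.00250025 = 0.004960.
CI: 0.0174 ± 0.004960 → (0.0124, 0.0224).
With 95% confidence, each one-unit increase in fertilizer application rate is associated with a change of between 0.0124 and 0.0224 tonnes/ha in crop yield.

(0.0124, 0.0224)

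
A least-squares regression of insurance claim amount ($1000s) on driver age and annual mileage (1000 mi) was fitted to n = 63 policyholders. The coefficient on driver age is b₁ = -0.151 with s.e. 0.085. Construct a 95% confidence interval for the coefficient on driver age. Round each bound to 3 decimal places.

df = n − k − 1 = 63 − 2 − 1 = 60.
t* = t_{0.025, 60} = 2.000298.
Margin = t* × SE = 2.000298 × 0.085 = 0.17003.
CI: -0.151 ± 0.17003 → (-0.321, 0.019).
With 95% confidence, each one-unit increase in driver age is associated with a change of between -0.321 and 0.019 $1000s in insurance claim amount, holding the other predictors fixed.

(-0.321, 0.019)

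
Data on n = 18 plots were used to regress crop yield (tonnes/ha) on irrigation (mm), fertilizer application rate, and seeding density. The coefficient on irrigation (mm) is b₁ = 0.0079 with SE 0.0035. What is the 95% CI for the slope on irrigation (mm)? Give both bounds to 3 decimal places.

(0.000, 0.015)

df = n − k − 1 = 18 − 3 − 1 = 14.
t* = t_{0.025, 14} = 2.144787.
Margin = t* × SE = 2.144787 × 0.0035 = 0.00751.
CI: 0.0079 ± 0.00751 → (0.000, 0.015).
With 95% confidence, each one-unit increase in irrigation (mm) is associated with a change of between 0.000 and 0.015 tonnes/ha in crop yield, holding the other predictors fixed.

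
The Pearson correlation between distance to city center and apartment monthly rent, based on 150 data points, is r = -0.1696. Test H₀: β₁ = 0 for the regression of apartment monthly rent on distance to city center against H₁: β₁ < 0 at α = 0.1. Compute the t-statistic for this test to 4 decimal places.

t = r·√(n − 2)/√(1 − r²) = -0.1696·√148/√0.971236 = -2.0936.
df = n − 2 = 148.
One-sided p ≈ 0.0190, which is < 0.1, so reject H₀.
There is evidence of a linear association between distance to city center and apartment monthly rent.

t = -2.0936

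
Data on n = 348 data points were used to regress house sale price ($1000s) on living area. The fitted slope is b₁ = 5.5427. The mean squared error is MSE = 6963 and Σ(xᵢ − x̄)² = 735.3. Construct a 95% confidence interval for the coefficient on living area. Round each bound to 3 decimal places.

SE(b₁) = √(MSE/Sₓₓ) = √(6963/735.3) = 3.07727.
df = n − 2 = 346.
t* = t_{0.025, 346} = 1.966844.
Margin = t* × SE = 1.966844 × 3.07727 = 6.05251.
CI: 5.5427 ± 6.05251 → (-0.510, 11.595).
With 95% confidence, each one-unit increase in living area is associated with a change of between -0.510 and 11.595 $1000s in house sale price.

(-0.510, 11.595)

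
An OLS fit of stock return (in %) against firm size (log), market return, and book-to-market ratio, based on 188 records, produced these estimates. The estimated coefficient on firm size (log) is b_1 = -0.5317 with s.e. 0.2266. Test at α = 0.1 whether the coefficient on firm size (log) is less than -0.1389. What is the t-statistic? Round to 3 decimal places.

t = -1.733

H₀: β₁ = -0.1389 vs H₁: β₁ < -0.1389.
t = (b_1 − β₁⁰)/SE = (-0.5317 − (-0.1389)) / 0.2266 = -1.733.
df = n − k − 1 = 188 − 3 − 1 = 184.
One-sided p ≈ 0.0423, which is < 0.1, so reject H₀.
There is evidence that the true slope on firm size (log) is below -0.1389 % per unit, holding the other predictors fixed.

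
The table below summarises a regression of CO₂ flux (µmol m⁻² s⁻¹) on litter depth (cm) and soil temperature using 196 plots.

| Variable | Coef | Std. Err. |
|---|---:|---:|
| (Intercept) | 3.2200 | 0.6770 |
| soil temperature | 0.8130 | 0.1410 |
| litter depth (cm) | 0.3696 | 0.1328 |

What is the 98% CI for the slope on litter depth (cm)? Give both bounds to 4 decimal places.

Read off: b = 0.3696, SE = 0.1328 for litter depth (cm).
df = n − k − 1 = 196 − 2 − 1 = 193.
t* = t_{0.01, 193} = 2.345824.
Margin = t* × SE = 2.345824 × 0.1328 = 0.311525.
CI: 0.3696 ± 0.311525 → (0.0581, 0.6811).

(0.0581, 0.6811)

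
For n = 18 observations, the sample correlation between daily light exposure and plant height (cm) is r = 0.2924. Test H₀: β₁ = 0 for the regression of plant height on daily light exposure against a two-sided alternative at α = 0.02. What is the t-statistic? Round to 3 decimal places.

t = r·√(n − 2)/√(1 − r²) = 0.2924·√16/√0.914502 = 1.223.
df = n − 2 = 16.
Two-sided p ≈ 0.2390, which is ≥ 0.02, so fail to reject H₀.
The data do not give significant evidence of a linear association between daily light exposure and plant height.

t = 1.223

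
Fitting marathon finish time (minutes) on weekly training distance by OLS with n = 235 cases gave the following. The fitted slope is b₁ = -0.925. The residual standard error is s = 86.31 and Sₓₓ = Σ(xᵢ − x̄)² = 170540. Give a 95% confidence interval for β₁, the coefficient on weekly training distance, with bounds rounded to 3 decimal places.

SE(b₁) = s/√Sₓₓ = 86.31/√170540 = 0.209001.
df = n − 2 = 233.
t* = t_{0.025, 233} = 1.970198.
Margin = t* × SE = 1.970198 × 0.209001 = 0.41177.
CI: -0.925 ± 0.41177 → (-1.337, -0.513).
With 95% confidence, each one-unit increase in weekly training distance is associated with a change of between -1.337 and -0.513 minutes in marathon finish time.

(-1.337, -0.513)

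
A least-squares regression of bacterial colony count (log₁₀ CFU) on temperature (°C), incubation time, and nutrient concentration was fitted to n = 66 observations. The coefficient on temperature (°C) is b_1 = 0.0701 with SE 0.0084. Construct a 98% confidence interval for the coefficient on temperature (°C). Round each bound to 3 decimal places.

df = n − k − 1 = 66 − 3 − 1 = 62.
t* = t_{0.01, 62} = 2.388011.
Margin = t* × SE = 2.388011 × 0.0084 = 0.02006.
CI: 0.0701 ± 0.02006 → (0.050, 0.090).
With 98% confidence, each one-unit increase in temperature (°C) is associated with a change of between 0.050 and 0.090 log₁₀ CFU in bacterial colony count, holding the other predictors fixed.

(0.050, 0.090)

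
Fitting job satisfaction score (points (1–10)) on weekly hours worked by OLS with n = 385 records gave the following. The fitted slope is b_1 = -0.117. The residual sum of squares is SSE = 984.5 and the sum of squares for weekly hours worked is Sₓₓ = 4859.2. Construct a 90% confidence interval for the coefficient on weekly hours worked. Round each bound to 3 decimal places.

MSE = SSE/(n − 2) = 984.5/383 = 2.5705.
SE(b_1) = √(MSE/Sₓₓ) = √(2.5705/4859.2) = 0.0229999.
df = n − 2 = 383.
t* = t_{0.05, 383} = 1.648842.
Margin = t* × SE = 1.648842 × 0.0229999 = 0.03792.
CI: -0.117 ± 0.03792 → (-0.155, -0.079).
With 90% confidence, each one-unit increase in weekly hours worked is associated with a change of between -0.155 and -0.079 points (1–10) in job satisfaction score.

(-0.155, -0.079)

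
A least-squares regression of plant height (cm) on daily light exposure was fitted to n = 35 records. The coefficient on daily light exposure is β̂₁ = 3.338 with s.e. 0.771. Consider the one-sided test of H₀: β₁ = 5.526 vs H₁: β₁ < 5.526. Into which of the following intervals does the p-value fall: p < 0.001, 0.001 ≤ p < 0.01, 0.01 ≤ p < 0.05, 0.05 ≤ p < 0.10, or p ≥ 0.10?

0.001 ≤ p < 0.01

t = (3.338 − 5.526) / 0.771 = -2.838.
df = n − 2 = 35 − 2 = 33.
One-sided p = P(T_{33} < t) ≈ 0.0039.
So 0.001 ≤ p < 0.01.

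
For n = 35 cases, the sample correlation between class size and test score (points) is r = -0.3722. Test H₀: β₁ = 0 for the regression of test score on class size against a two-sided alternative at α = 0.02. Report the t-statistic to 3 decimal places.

t = -2.304

t = r·√(n − 2)/√(1 − r²) = -0.3722·√33/√0.861467 = -2.304.
df = n − 2 = 33.
Two-sided p ≈ 0.0277, which is ≥ 0.02, so fail to reject H₀.
The data do not give significant evidence of a linear association between class size and test score.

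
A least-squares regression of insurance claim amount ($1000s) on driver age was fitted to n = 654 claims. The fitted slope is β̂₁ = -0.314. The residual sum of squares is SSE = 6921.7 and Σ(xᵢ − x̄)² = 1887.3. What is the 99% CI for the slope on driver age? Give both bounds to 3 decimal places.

MSE = SSE/(n − 2) = 6921.7/652 = 10.6161.
SE(β̂₁) = √(MSE/Sₓₓ) = √(10.6161/1887.3) = 0.0750001.
df = n − 2 = 652.
t* = t_{0.005, 652} = 2.583391.
Margin = t* × SE = 2.583391 × 0.0750001 = 0.19375.
CI: -0.314 ± 0.19375 → (-0.508, -0.120).
With 99% confidence, each one-unit increase in driver age is associated with a change of between -0.508 and -0.120 $1000s in insurance claim amount.

(-0.508, -0.120)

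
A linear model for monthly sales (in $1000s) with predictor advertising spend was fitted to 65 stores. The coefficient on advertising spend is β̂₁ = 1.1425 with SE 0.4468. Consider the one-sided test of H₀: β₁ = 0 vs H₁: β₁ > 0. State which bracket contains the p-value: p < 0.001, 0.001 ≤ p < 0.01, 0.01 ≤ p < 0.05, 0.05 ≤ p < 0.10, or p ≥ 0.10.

0.001 ≤ p < 0.01

t = 1.1425 / 0.4468 = 2.557.
df = n − 2 = 65 − 2 = 63.
One-sided p = P(T_{63} > t) ≈ 0.0065.
So 0.001 ≤ p < 0.01.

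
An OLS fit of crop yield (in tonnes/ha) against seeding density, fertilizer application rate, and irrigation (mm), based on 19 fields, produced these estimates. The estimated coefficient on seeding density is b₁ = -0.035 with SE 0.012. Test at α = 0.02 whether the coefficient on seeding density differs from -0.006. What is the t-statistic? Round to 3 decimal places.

H₀: β₁ = -0.006 vs H₁: β₁ ≠ -0.006.
t = (b₁ − β₁⁰)/SE = (-0.035 − (-0.006)) / 0.012 = -2.417.
df = n − k − 1 = 19 − 3 − 1 = 15.
Two-sided p ≈ 0.0289, which is ≥ 0.02, so fail to reject H₀.
The data are consistent with a true slope of -0.006 tonnes/ha per unit of seeding density, holding the other predictors fixed.

t = -2.417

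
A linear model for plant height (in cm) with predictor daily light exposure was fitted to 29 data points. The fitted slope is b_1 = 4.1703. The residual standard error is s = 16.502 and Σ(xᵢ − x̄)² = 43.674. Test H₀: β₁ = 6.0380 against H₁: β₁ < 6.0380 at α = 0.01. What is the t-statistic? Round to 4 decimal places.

SE(b_1) = s/√Sₓₓ = 16.502/√43.674 = 2.49704.
t = (4.1703 − 6.0380) / 2.49704 = -0.7480.
df = n − 2 = 27.
One-sided p ≈ 0.2305, which is ≥ 0.01, so fail to reject H₀.
The data do not give significant evidence that the true slope on daily light exposure is below 6.0380 cm per unit.

t = -0.7480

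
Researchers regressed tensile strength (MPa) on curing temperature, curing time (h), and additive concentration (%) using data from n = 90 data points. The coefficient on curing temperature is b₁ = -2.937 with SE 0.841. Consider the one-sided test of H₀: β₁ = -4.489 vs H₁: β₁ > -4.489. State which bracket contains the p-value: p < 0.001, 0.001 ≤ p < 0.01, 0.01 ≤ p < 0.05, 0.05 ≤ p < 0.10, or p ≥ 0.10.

0.01 ≤ p < 0.05

t = (-2.937 − (-4.489)) / 0.841 = 1.845.
df = n − k − 1 = 90 − 3 − 1 = 86.
One-sided p = P(T_{86} > t) ≈ 0.0342.
So 0.01 ≤ p < 0.05.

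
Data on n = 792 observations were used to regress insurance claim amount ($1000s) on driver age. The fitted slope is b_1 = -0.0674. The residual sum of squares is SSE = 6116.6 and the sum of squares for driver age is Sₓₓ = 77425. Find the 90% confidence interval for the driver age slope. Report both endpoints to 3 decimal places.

MSE = SSE/(n − 2) = 6116.6/790 = 7.74253.
SE(b_1) = √(MSE/Sₓₓ) = √(7.74253/77425) = 0.01.
df = n − 2 = 790.
t* = t_{0.05, 790} = 1.646785.
Margin = t* × SE = 1.646785 × 0.01 = 0.01647.
CI: -0.0674 ± 0.01647 → (-0.084, -0.051).
With 90% confidence, each one-unit increase in driver age is associated with a change of between -0.084 and -0.051 $1000s in insurance claim amount.

(-0.084, -0.051)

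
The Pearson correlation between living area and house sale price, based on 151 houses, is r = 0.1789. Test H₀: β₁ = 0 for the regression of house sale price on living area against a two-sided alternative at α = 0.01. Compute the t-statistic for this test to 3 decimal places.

t = 2.220

t = r·√(n − 2)/√(1 − r²) = 0.1789·√149/√0.967995 = 2.220.
df = n − 2 = 149.
Two-sided p ≈ 0.0280, which is ≥ 0.01, so fail to reject H₀.
The data do not give significant evidence of a linear association between living area and house sale price.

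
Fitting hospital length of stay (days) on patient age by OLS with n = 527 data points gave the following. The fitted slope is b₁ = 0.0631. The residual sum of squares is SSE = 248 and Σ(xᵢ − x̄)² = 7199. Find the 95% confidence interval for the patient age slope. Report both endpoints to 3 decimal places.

MSE = SSE/(n − 2) = 248/525 = 0.472381.
SE(b₁) = √(MSE/Sₓₓ) = √(0.472381/7199) = 0.00810047.
df = n − 2 = 525.
t* = t_{0.025, 525} = 1.964493.
Margin = t* × SE = 1.964493 × 0.00810047 = 0.01591.
CI: 0.0631 ± 0.01591 → (0.047, 0.079).
With 95% confidence, each one-unit increase in patient age is associated with a change of between 0.047 and 0.079 days in hospital length of stay.

(0.047, 0.079)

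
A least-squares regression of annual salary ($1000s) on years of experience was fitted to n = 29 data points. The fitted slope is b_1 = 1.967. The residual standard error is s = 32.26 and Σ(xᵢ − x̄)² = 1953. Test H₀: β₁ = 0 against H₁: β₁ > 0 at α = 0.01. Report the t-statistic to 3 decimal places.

t = 2.695

SE(b_1) = s/√Sₓₓ = 32.26/√1953 = 0.729984.
t = 1.967 / 0.729984 = 2.695.
df = n − 2 = 27.
One-sided p ≈ 0.0060, which is < 0.01, so reject H₀.
There is evidence that the true slope on years of experience is positive.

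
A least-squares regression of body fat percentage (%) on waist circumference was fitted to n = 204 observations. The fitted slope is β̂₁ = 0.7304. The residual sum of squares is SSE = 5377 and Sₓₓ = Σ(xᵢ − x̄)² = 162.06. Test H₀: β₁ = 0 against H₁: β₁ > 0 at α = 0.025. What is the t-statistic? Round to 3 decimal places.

MSE = SSE/(n − 2) = 5377/202 = 26.6188.
SE(β̂₁) = √(MSE/Sₓₓ) = √(26.6188/162.06) = 0.405281.
t = 0.7304 / 0.405281 = 1.802.
df = n − 2 = 202.
One-sided p ≈ 0.0365, which is ≥ 0.025, so fail to reject H₀.
The data do not give significant evidence that the true slope on waist circumference is positive.

t = 1.802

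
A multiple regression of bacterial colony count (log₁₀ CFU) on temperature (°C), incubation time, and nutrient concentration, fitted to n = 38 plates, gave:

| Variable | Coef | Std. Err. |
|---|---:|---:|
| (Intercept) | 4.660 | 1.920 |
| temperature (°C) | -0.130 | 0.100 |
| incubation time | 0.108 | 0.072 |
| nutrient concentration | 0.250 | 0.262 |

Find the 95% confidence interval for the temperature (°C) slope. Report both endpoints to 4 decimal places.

(-0.3332, 0.0732)

Read off: b = -0.130, SE = 0.100 for temperature (°C).
df = n − k − 1 = 38 − 3 − 1 = 34.
t* = t_{0.025, 34} = 2.032245.
Margin = t* × SE = 2.032245 × 0.100 = 0.203224.
CI: -0.130 ± 0.203224 → (-0.3332, 0.0732).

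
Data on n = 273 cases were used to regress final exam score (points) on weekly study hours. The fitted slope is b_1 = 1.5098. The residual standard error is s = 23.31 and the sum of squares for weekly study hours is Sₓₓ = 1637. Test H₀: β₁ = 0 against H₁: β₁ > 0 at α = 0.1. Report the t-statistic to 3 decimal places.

SE(b_1) = s/√Sₓₓ = 23.31/√1637 = 0.576127.
t = 1.5098 / 0.576127 = 2.621.
df = n − 2 = 271.
One-sided p ≈ 0.0046, which is < 0.1, so reject H₀.
There is evidence that the true slope on weekly study hours is positive.

t = 2.621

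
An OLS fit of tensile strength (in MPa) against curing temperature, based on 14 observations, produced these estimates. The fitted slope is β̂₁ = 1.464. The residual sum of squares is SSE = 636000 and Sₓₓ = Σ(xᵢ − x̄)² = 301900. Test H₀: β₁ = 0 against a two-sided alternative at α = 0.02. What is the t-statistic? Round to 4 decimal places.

t = 3.4941

MSE = SSE/(n − 2) = 636000/12 = 53000.
SE(β̂₁) = √(MSE/Sₓₓ) = √(53000/301900) = 0.418993.
t = 1.464 / 0.418993 = 3.4941.
df = n − 2 = 12.
Two-sided p ≈ 0.0044, which is < 0.02, so reject H₀.
There is evidence that curing temperature is associated with tensile strength.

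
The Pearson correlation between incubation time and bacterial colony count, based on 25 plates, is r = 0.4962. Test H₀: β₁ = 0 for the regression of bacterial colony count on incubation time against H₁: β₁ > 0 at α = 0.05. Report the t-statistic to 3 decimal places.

t = r·√(n − 2)/√(1 − r²) = 0.4962·√23/√0.753786 = 2.741.
df = n − 2 = 23.
One-sided p ≈ 0.0058, which is < 0.05, so reject H₀.
There is evidence of a linear association between incubation time and bacterial colony count.

t = 2.741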